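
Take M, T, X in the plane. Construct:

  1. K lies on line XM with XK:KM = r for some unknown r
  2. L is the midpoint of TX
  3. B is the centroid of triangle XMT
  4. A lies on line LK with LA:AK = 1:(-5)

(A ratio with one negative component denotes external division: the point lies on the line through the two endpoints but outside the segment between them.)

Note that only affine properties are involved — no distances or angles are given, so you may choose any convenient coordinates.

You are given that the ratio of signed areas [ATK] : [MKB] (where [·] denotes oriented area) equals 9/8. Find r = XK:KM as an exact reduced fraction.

Assign M = (0, 0), T = (1, 0), X = (0, 1) — the answer is frame-independent, so this choice is without loss of generality.
1. With XK:KM = r, write λ = r/(r+1) so K = X + λ·(M−X); K is affine-linear in λ
2. L is the midpoint of TX ⇒ L = (1/2, 1/2)
3. B is the centroid of triangle XMT ⇒ B = (1/3, 1/3)
4. A lies on line LK with LA:AK = 1:(-5) ⇒ A is an affine combination of earlier points and hence also affine-linear in λ
Every point depending on K is an affine combination of K and λ-independent points, so each such coordinate is linear in λ; the λ² term in each signed area is a multiple of (M−X)×(M−X) = 0, so 2·[ATK] and 2·[MKB] are each linear in λ. Evaluating at λ=0 and λ=1:
  2·[ATK] = -5/8·λ,   2·[MKB] = 1/3·λ − 1/3
So [ATK]:[MKB] = (-5/8·λ) / (1/3·λ − 1/3). Setting this equal to 9/8:
  -5/8·λ = 9/8·(1/3·λ − 1/3)  ⇒  λ = 3/8
Then r = λ/(1−λ) = (3/8)/(5/8) = 3/5. Check: with r = 3/5, K = (0, 5/8) and [ATK]:[MKB] = 9/8 as required.

r = 3/5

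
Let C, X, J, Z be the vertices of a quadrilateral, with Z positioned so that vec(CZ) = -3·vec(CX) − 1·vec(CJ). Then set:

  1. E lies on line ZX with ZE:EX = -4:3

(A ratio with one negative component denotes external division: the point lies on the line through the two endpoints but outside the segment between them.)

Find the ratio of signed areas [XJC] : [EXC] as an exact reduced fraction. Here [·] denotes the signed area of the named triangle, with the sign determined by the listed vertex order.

[XJC]:[EXC] = -1/3

Work in coordinates with C = (0, 0), X = (1, 0), J = (0, 1), Z = (-3, -1).
1. E lies on line ZX with ZE:EX = -4:3 ⇒ E = (13, 3)
2·[XJC] = 1, 2·[EXC] = -3
[XJC]:[EXC] = 1:-3 = -1/3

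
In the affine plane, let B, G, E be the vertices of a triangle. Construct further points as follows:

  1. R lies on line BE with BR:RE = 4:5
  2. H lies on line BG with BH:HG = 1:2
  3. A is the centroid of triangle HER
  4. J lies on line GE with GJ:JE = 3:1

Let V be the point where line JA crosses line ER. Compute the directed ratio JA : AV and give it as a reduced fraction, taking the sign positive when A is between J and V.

JA:AV = 5/4

Choose coordinates B = (0, 0), G = (1, 0), E = (0, 1).
1. R lies on line BE with BR:RE = 4:5 ⇒ R = (0, 4/9)
2. H lies on line BG with BH:HG = 1:2 ⇒ H = (1/3, 0)
3. A is the centroid of triangle HER ⇒ A = (1/9, 13/27)
4. J lies on line GE with GJ:JE = 3:1 ⇒ J = (1/4, 3/4)
line JA meets ER at V = (0, 4/15)
A = J + t·(V−J) with t = 5/9, so JA:AV = 5/9:4/9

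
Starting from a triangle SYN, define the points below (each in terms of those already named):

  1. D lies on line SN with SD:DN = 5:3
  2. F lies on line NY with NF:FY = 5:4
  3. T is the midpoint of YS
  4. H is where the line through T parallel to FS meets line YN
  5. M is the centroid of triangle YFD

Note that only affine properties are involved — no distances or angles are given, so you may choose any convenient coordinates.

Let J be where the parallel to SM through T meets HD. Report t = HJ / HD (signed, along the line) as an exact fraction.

t = -1/30

Assign S = (0, 0), Y = (1, 0), N = (0, 1) — the answer is frame-independent, so this choice is without loss of generality.
1. D lies on line SN with SD:DN = 5:3 ⇒ D = (0, 5/8)
2. F lies on line NY with NF:FY = 5:4 ⇒ F = (5/9, 4/9)
3. T is the midpoint of YS ⇒ T = (1/2, 0)
4. H is where the line through T parallel to FS meets line YN ⇒ H = (7/9, 2/9)
5. M is the centroid of triangle YFD ⇒ M = (14/27, 77/216)
through T parallel to SM: direction (14/27, 77/216); meets HD at J = (217/270, 451/2160)
J = H + t·(D−H) with t = -1/30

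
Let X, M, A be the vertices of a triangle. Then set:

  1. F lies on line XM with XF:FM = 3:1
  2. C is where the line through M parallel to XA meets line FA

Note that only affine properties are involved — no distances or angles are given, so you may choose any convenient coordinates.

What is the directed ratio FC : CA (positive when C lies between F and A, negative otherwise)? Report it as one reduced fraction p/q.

Work in coordinates with X = (0, 0), M = (1, 0), A = (0, 1).
1. F lies on line XM with XF:FM = 3:1 ⇒ F = (3/4, 0)
2. C is where the line through M parallel to XA meets line FA ⇒ C = (1, -1/3)
C = F + t·(A−F) with t = -1/3, so FC:CA = t:(1−t) = -1/3:4/3

FC:CA = -1/4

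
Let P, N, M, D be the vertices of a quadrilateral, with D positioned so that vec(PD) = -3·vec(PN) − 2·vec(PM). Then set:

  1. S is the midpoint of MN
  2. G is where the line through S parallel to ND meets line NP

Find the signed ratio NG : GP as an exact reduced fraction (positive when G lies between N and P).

Assign P = (0, 0), N = (1, 0), M = (0, 1), D = (-3, -2) — the answer is frame-independent, so this choice is without loss of generality.
1. S is the midpoint of MN ⇒ S = (1/2, 1/2)
2. G is where the line through S parallel to ND meets line NP ⇒ G = (-1/2, 0)
G = N + t·(P−N) with t = 3/2, so NG:GP = t:(1−t) = 3/2:-1/2

NG:GP = -3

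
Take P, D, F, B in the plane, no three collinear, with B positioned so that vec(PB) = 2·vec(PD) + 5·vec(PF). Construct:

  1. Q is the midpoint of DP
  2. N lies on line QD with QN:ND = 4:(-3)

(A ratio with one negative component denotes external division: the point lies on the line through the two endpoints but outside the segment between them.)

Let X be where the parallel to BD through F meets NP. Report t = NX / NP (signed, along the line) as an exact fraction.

Choose coordinates P = (0, 0), D = (1, 0), F = (0, 1), B = (2, 5).
1. Q is the midpoint of DP ⇒ Q = (1/2, 0)
2. N lies on line QD with QN:ND = 4:(-3) ⇒ N = (5/2, 0)
through F parallel to BD: direction (-1, -5); meets NP at X = (-1/5, 0)
X = N + t·(P−N) with t = 27/25

t = 27/25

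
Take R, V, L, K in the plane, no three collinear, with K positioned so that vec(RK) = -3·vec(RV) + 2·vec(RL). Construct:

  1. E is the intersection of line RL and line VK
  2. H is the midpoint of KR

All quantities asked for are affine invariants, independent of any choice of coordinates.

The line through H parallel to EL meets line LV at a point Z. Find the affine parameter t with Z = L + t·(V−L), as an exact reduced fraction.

Assign R = (0, 0), V = (1, 0), L = (0, 1), K = (-3, 2) — the answer is frame-independent, so this choice is without loss of generality.
1. E is the intersection of line RL and line VK ⇒ E = (0, 1/2)
2. H is the midpoint of KR ⇒ H = (-3/2, 1)
through H parallel to EL: direction (0, 1/2); meets LV at Z = (-3/2, 5/2)
Z = L + t·(V−L) with t = -3/2

t = -3/2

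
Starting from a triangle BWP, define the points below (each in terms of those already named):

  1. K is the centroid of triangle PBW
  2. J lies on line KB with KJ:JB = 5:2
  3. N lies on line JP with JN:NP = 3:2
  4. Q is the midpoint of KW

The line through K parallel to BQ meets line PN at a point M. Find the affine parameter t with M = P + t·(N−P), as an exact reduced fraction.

t = 105/52

Set B = (0, 0), W = (1, 0), P = (0, 1); any affine frame gives the same invariant.
1. K is the centroid of triangle PBW ⇒ K = (1/3, 1/3)
2. J lies on line KB with KJ:JB = 5:2 ⇒ J = (2/21, 2/21)
3. N lies on line JP with JN:NP = 3:2 ⇒ N = (4/105, 67/105)
4. Q is the midpoint of KW ⇒ Q = (2/3, 1/6)
through K parallel to BQ: direction (2/3, 1/6); meets PN at M = (1/13, 7/26)
M = P + t·(N−P) with t = 105/52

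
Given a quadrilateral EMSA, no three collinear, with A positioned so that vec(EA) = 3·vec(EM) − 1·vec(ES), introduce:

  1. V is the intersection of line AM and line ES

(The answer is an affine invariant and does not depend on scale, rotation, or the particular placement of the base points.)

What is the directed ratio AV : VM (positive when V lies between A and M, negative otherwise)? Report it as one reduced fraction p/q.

AV:VM = -3

Assign E = (0, 0), M = (1, 0), S = (0, 1), A = (3, -1) — the answer is frame-independent, so this choice is without loss of generality.
1. V is the intersection of line AM and line ES ⇒ V = (0, 1/2)
V = A + t·(M−A) with t = 3/2, so AV:VM = t:(1−t) = 3/2:-1/2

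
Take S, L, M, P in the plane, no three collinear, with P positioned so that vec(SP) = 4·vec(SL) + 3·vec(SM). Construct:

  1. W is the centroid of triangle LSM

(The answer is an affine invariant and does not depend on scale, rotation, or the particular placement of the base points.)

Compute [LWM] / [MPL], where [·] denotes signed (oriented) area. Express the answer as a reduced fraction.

[LWM]:[MPL] = 1/18

Assign S = (0, 0), L = (1, 0), M = (0, 1), P = (4, 3) — the answer is frame-independent, so this choice is without loss of generality.
1. W is the centroid of triangle LSM ⇒ W = (1/3, 1/3)
2·[LWM] = -1/3, 2·[MPL] = -6
[LWM]:[MPL] = -1/3:-6 = 1/18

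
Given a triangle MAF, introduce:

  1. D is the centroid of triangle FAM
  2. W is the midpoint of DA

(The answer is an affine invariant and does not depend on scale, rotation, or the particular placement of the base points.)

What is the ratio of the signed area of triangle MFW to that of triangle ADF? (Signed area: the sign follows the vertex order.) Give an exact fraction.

[MFW]:[ADF] = 2

Choose coordinates M = (0, 0), A = (1, 0), F = (0, 1).
1. D is the centroid of triangle FAM ⇒ D = (1/3, 1/3)
2. W is the midpoint of DA ⇒ W = (2/3, 1/6)
2·[MFW] = -2/3, 2·[ADF] = -1/3
[MFW]:[ADF] = -2/3:-1/3 = 2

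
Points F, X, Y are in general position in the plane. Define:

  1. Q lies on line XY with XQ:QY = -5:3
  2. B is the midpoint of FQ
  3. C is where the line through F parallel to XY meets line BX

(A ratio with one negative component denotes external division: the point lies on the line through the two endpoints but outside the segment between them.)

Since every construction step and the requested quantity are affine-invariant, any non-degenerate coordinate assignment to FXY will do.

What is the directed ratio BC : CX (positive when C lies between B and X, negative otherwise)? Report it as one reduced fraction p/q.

Choose coordinates F = (0, 0), X = (1, 0), Y = (0, 1).
1. Q lies on line XY with XQ:QY = -5:3 ⇒ Q = (-3/2, 5/2)
2. B is the midpoint of FQ ⇒ B = (-3/4, 5/4)
3. C is where the line through F parallel to XY meets line BX ⇒ C = (-5/2, 5/2)
C = B + t·(X−B) with t = -1, so BC:CX = t:(1−t) = -1:2

BC:CX = -1/2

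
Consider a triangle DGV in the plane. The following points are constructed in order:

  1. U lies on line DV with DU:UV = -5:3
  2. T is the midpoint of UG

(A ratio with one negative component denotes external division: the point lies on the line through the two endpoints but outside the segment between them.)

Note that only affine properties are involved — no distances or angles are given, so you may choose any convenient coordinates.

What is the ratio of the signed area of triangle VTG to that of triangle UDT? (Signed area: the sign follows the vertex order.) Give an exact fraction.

[VTG]:[UDT] = -3/5

Work in coordinates with D = (0, 0), G = (1, 0), V = (0, 1).
1. U lies on line DV with DU:UV = -5:3 ⇒ U = (0, 5/2)
2. T is the midpoint of UG ⇒ T = (1/2, 5/4)
2·[VTG] = -3/4, 2·[UDT] = 5/4
[VTG]:[UDT] = -3/4:5/4 = -3/5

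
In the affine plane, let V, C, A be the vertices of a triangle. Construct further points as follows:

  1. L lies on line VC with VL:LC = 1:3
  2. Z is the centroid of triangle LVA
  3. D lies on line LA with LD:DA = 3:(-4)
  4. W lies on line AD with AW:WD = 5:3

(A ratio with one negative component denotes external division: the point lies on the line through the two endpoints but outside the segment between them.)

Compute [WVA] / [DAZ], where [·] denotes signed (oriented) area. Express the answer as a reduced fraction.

Assign V = (0, 0), C = (1, 0), A = (0, 1) — the answer is frame-independent, so this choice is without loss of generality.
1. L lies on line VC with VL:LC = 1:3 ⇒ L = (1/4, 0)
2. Z is the centroid of triangle LVA ⇒ Z = (1/12, 1/3)
3. D lies on line LA with LD:DA = 3:(-4) ⇒ D = (1, -3)
4. W lies on line AD with AW:WD = 5:3 ⇒ W = (5/8, -3/2)
2·[WVA] = -5/8, 2·[DAZ] = 1/3
[WVA]:[DAZ] = -5/8:1/3 = -15/8

[WVA]:[DAZ] = -15/8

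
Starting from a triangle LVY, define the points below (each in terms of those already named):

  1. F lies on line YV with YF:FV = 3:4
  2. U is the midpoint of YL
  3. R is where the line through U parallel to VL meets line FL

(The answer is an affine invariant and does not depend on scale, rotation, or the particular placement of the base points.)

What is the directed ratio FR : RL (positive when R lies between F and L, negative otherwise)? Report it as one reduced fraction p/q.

FR:RL = 1/7

Set L = (0, 0), V = (1, 0), Y = (0, 1); any affine frame gives the same invariant.
1. F lies on line YV with YF:FV = 3:4 ⇒ F = (3/7, 4/7)
2. U is the midpoint of YL ⇒ U = (0, 1/2)
3. R is where the line through U parallel to VL meets line FL ⇒ R = (3/8, 1/2)
R = F + t·(L−F) with t = 1/8, so FR:RL = t:(1−t) = 1/8:7/8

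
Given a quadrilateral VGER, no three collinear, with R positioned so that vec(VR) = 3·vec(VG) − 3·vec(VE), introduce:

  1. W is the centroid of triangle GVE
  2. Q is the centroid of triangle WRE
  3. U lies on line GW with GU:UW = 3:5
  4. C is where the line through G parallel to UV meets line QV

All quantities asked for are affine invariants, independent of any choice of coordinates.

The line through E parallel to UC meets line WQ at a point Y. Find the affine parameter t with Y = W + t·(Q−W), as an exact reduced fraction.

Assign V = (0, 0), G = (1, 0), E = (0, 1), R = (3, -3) — the answer is frame-independent, so this choice is without loss of generality.
1. W is the centroid of triangle GVE ⇒ W = (1/3, 1/3)
2. Q is the centroid of triangle WRE ⇒ Q = (10/9, -5/9)
3. U lies on line GW with GU:UW = 3:5 ⇒ U = (3/4, 1/8)
4. C is where the line through G parallel to UV meets line QV ⇒ C = (1/4, -1/8)
through E parallel to UC: direction (-1/2, -1/4); meets WQ at Y = (-4/23, 21/23)
Y = W + t·(Q−W) with t = -15/23

t = -15/23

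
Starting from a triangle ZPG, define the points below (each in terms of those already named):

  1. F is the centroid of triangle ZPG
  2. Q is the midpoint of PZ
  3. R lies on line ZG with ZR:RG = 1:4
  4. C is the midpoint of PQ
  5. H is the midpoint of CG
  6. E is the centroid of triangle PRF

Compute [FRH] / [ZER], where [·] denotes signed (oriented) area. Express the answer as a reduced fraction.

[FRH]:[ZER] = -9/16

Work in coordinates with Z = (0, 0), P = (1, 0), G = (0, 1).
1. F is the centroid of triangle ZPG ⇒ F = (1/3, 1/3)
2. Q is the midpoint of PZ ⇒ Q = (1/2, 0)
3. R lies on line ZG with ZR:RG = 1:4 ⇒ R = (0, 1/5)
4. C is the midpoint of PQ ⇒ C = (3/4, 0)
5. H is the midpoint of CG ⇒ H = (3/8, 1/2)
6. E is the centroid of triangle PRF ⇒ E = (4/9, 8/45)
2·[FRH] = -1/20, 2·[ZER] = 4/45
[FRH]:[ZER] = -1/20:4/45 = -9/16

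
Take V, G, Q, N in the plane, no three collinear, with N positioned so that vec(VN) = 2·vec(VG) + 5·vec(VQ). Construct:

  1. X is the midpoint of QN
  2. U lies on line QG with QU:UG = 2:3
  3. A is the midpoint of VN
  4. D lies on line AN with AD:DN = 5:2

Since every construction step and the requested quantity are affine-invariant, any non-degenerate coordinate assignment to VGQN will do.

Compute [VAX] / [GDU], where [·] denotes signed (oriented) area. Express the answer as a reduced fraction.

[VAX]:[GDU] = 1/6

Choose coordinates V = (0, 0), G = (1, 0), Q = (0, 1), N = (2, 5).
1. X is the midpoint of QN ⇒ X = (1, 3)
2. U lies on line QG with QU:UG = 2:3 ⇒ U = (2/5, 3/5)
3. A is the midpoint of VN ⇒ A = (1, 5/2)
4. D lies on line AN with AD:DN = 5:2 ⇒ D = (12/7, 30/7)
2·[VAX] = 1/2, 2·[GDU] = 3
[VAX]:[GDU] = 1/2:3 = 1/6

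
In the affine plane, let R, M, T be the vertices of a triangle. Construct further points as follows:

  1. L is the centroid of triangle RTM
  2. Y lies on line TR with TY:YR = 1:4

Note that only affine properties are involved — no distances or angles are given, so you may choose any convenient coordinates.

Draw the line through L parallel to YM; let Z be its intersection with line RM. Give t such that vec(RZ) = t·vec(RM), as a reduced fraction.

t = 3/4

Assign R = (0, 0), M = (1, 0), T = (0, 1) — the answer is frame-independent, so this choice is without loss of generality.
1. L is the centroid of triangle RTM ⇒ L = (1/3, 1/3)
2. Y lies on line TR with TY:YR = 1:4 ⇒ Y = (0, 4/5)
through L parallel to YM: direction (1, -4/5); meets RM at Z = (3/4, 0)
Z = R + t·(M−R) with t = 3/4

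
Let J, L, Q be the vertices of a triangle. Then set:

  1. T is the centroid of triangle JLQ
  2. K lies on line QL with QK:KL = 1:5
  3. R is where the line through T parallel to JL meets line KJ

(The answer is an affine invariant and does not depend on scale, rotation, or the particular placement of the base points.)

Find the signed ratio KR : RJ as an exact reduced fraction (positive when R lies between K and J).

Assign J = (0, 0), L = (1, 0), Q = (0, 1) — the answer is frame-independent, so this choice is without loss of generality.
1. T is the centroid of triangle JLQ ⇒ T = (1/3, 1/3)
2. K lies on line QL with QK:KL = 1:5 ⇒ K = (1/6, 5/6)
3. R is where the line through T parallel to JL meets line KJ ⇒ R = (1/15, 1/3)
R = K + t·(J−K) with t = 3/5, so KR:RJ = t:(1−t) = 3/5:2/5

KR:RJ = 3/2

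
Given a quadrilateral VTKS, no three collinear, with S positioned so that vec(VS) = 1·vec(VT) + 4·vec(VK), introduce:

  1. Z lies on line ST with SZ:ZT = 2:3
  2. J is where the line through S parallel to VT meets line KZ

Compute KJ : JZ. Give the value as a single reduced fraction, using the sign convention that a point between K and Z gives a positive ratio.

Work in coordinates with V = (0, 0), T = (1, 0), K = (0, 1), S = (1, 4).
1. Z lies on line ST with SZ:ZT = 2:3 ⇒ Z = (1, 12/5)
2. J is where the line through S parallel to VT meets line KZ ⇒ J = (15/7, 4)
J = K + t·(Z−K) with t = 15/7, so KJ:JZ = t:(1−t) = 15/7:-8/7

KJ:JZ = -15/8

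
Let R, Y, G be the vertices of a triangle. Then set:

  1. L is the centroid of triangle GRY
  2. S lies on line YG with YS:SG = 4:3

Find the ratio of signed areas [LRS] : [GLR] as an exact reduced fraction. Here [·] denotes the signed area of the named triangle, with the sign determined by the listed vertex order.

[LRS]:[GLR] = 1/7

Choose coordinates R = (0, 0), Y = (1, 0), G = (0, 1).
1. L is the centroid of triangle GRY ⇒ L = (1/3, 1/3)
2. S lies on line YG with YS:SG = 4:3 ⇒ S = (3/7, 4/7)
2·[LRS] = -1/21, 2·[GLR] = -1/3
[LRS]:[GLR] = -1/21:-1/3 = 1/7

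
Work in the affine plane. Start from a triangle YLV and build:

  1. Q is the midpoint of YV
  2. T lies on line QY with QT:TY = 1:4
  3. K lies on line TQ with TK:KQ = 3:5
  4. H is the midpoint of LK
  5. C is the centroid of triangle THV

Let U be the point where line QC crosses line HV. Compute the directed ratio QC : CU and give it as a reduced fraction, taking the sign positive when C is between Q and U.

QC:CU = 3/2

Set Y = (0, 0), L = (1, 0), V = (0, 1); any affine frame gives the same invariant.
1. Q is the midpoint of YV ⇒ Q = (0, 1/2)
2. T lies on line QY with QT:TY = 1:4 ⇒ T = (0, 2/5)
3. K lies on line TQ with TK:KQ = 3:5 ⇒ K = (0, 7/16)
4. H is the midpoint of LK ⇒ H = (1/2, 7/32)
5. C is the centroid of triangle THV ⇒ C = (1/6, 259/480)
line QC meets HV at U = (5/18, 163/288)
C = Q + t·(U−Q) with t = 3/5, so QC:CU = 3/5:2/5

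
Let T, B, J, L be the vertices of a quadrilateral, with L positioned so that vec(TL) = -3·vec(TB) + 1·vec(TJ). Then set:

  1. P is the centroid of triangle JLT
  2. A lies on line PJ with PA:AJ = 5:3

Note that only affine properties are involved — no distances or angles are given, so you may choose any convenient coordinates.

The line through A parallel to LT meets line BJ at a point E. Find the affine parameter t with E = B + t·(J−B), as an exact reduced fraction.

Set T = (0, 0), B = (1, 0), J = (0, 1), L = (-3, 1); any affine frame gives the same invariant.
1. P is the centroid of triangle JLT ⇒ P = (-1, 2/3)
2. A lies on line PJ with PA:AJ = 5:3 ⇒ A = (-3/8, 7/8)
through A parallel to LT: direction (3, -1); meets BJ at E = (3/8, 5/8)
E = B + t·(J−B) with t = 5/8

t = 5/8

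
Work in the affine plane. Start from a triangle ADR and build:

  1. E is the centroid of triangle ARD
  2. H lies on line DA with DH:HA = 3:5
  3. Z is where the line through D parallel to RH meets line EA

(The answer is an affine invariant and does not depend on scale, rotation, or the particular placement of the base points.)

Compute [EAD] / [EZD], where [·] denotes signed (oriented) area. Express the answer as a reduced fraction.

Set A = (0, 0), D = (1, 0), R = (0, 1); any affine frame gives the same invariant.
1. E is the centroid of triangle ARD ⇒ E = (1/3, 1/3)
2. H lies on line DA with DH:HA = 3:5 ⇒ H = (5/8, 0)
3. Z is where the line through D parallel to RH meets line EA ⇒ Z = (8/13, 8/13)
2·[EAD] = 1/3, 2·[EZD] = -11/39
[EAD]:[EZD] = 1/3:-11/39 = -13/11

[EAD]:[EZD] = -13/11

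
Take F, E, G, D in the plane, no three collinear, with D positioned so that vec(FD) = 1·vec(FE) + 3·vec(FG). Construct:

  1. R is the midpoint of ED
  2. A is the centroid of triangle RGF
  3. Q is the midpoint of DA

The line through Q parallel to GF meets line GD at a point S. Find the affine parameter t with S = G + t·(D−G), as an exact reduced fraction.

t = 2/3

Assign F = (0, 0), E = (1, 0), G = (0, 1), D = (1, 3) — the answer is frame-independent, so this choice is without loss of generality.
1. R is the midpoint of ED ⇒ R = (1, 3/2)
2. A is the centroid of triangle RGF ⇒ A = (1/3, 5/6)
3. Q is the midpoint of DA ⇒ Q = (2/3, 23/12)
through Q parallel to GF: direction (0, -1); meets GD at S = (2/3, 7/3)
S = G + t·(D−G) with t = 2/3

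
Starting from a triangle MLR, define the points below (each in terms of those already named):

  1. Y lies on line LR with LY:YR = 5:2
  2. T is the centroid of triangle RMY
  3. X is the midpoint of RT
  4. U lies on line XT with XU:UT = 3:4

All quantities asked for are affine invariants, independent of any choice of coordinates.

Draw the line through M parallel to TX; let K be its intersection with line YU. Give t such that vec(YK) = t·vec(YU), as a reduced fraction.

t = 2

Work in coordinates with M = (0, 0), L = (1, 0), R = (0, 1).
1. Y lies on line LR with LY:YR = 5:2 ⇒ Y = (2/7, 5/7)
2. T is the centroid of triangle RMY ⇒ T = (2/21, 4/7)
3. X is the midpoint of RT ⇒ X = (1/21, 11/14)
4. U lies on line XT with XU:UT = 3:4 ⇒ U = (10/147, 34/49)
through M parallel to TX: direction (-1/21, 3/14); meets YU at K = (-22/147, 33/49)
K = Y + t·(U−Y) with t = 2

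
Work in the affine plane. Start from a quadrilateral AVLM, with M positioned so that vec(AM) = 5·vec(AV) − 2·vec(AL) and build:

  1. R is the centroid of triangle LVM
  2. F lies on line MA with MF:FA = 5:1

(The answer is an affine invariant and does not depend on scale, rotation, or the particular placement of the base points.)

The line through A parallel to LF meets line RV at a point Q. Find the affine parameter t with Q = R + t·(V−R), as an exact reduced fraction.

Choose coordinates A = (0, 0), V = (1, 0), L = (0, 1), M = (5, -2).
1. R is the centroid of triangle LVM ⇒ R = (2, -1/3)
2. F lies on line MA with MF:FA = 5:1 ⇒ F = (5/6, -1/3)
through A parallel to LF: direction (5/6, -4/3); meets RV at Q = (-5/19, 8/19)
Q = R + t·(V−R) with t = 43/19

t = 43/19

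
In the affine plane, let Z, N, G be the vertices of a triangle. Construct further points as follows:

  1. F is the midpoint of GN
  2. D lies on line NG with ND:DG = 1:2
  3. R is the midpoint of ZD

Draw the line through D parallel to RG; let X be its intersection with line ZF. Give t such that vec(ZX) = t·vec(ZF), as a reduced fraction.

Work in coordinates with Z = (0, 0), N = (1, 0), G = (0, 1).
1. F is the midpoint of GN ⇒ F = (1/2, 1/2)
2. D lies on line NG with ND:DG = 1:2 ⇒ D = (2/3, 1/3)
3. R is the midpoint of ZD ⇒ R = (1/3, 1/6)
through D parallel to RG: direction (-1/3, 5/6); meets ZF at X = (4/7, 4/7)
X = Z + t·(F−Z) with t = 8/7

t = 8/7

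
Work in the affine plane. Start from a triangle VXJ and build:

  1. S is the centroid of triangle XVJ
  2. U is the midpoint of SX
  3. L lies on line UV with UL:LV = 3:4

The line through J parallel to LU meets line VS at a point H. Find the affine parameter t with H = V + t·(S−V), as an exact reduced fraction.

t = 4

Set V = (0, 0), X = (1, 0), J = (0, 1); any affine frame gives the same invariant.
1. S is the centroid of triangle XVJ ⇒ S = (1/3, 1/3)
2. U is the midpoint of SX ⇒ U = (2/3, 1/6)
3. L lies on line UV with UL:LV = 3:4 ⇒ L = (8/21, 2/21)
through J parallel to LU: direction (2/7, 1/14); meets VS at H = (4/3, 4/3)
H = V + t·(S−V) with t = 4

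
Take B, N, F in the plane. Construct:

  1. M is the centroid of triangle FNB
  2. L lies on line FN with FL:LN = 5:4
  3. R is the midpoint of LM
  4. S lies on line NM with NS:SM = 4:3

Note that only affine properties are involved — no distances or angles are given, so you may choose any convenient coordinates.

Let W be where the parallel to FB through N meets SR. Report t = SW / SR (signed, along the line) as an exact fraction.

Work in coordinates with B = (0, 0), N = (1, 0), F = (0, 1).
1. M is the centroid of triangle FNB ⇒ M = (1/3, 1/3)
2. L lies on line FN with FL:LN = 5:4 ⇒ L = (5/9, 4/9)
3. R is the midpoint of LM ⇒ R = (4/9, 7/18)
4. S lies on line NM with NS:SM = 4:3 ⇒ S = (13/21, 4/21)
through N parallel to FB: direction (0, -1); meets SR at W = (1, -8/33)
W = S + t·(R−S) with t = -24/11

t = -24/11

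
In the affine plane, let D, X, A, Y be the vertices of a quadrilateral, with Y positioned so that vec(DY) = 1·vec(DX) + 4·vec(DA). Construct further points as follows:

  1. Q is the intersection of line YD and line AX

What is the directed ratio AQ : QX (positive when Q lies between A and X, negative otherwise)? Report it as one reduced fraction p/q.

Set D = (0, 0), X = (1, 0), A = (0, 1), Y = (1, 4); any affine frame gives the same invariant.
1. Q is the intersection of line YD and line AX ⇒ Q = (1/5, 4/5)
Q = A + t·(X−A) with t = 1/5, so AQ:QX = t:(1−t) = 1/5:4/5

AQ:QX = 1/4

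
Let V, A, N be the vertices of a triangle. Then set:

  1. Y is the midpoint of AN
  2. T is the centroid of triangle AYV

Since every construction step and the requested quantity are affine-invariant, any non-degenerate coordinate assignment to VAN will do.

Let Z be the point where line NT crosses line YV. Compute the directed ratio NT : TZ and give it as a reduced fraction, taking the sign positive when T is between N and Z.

Set V = (0, 0), A = (1, 0), N = (0, 1); any affine frame gives the same invariant.
1. Y is the midpoint of AN ⇒ Y = (1/2, 1/2)
2. T is the centroid of triangle AYV ⇒ T = (1/2, 1/6)
line NT meets YV at Z = (3/8, 3/8)
T = N + t·(Z−N) with t = 4/3, so NT:TZ = 4/3:-1/3

NT:TZ = -4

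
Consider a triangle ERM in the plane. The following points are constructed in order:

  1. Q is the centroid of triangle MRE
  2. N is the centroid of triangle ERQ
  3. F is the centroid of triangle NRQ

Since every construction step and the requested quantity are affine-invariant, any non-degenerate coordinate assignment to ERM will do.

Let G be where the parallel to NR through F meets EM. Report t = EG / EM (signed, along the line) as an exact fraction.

t = 4/15

Choose coordinates E = (0, 0), R = (1, 0), M = (0, 1).
1. Q is the centroid of triangle MRE ⇒ Q = (1/3, 1/3)
2. N is the centroid of triangle ERQ ⇒ N = (4/9, 1/9)
3. F is the centroid of triangle NRQ ⇒ F = (16/27, 4/27)
through F parallel to NR: direction (5/9, -1/9); meets EM at G = (0, 4/15)
G = E + t·(M−E) with t = 4/15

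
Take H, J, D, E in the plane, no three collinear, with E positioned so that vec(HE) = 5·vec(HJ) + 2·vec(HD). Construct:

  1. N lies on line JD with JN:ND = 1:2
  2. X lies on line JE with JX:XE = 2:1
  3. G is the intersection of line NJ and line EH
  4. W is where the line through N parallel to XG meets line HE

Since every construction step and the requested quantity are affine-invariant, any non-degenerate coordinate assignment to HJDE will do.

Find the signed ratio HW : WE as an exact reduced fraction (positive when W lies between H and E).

Assign H = (0, 0), J = (1, 0), D = (0, 1), E = (5, 2) — the answer is frame-independent, so this choice is without loss of generality.
1. N lies on line JD with JN:ND = 1:2 ⇒ N = (2/3, 1/3)
2. X lies on line JE with JX:XE = 2:1 ⇒ X = (11/3, 4/3)
3. G is the intersection of line NJ and line EH ⇒ G = (5/7, 2/7)
4. W is where the line through N parallel to XG meets line HE ⇒ W = (15/7, 6/7)
W = H + t·(E−H) with t = 3/7, so HW:WE = t:(1−t) = 3/7:4/7

HW:WE = 3/4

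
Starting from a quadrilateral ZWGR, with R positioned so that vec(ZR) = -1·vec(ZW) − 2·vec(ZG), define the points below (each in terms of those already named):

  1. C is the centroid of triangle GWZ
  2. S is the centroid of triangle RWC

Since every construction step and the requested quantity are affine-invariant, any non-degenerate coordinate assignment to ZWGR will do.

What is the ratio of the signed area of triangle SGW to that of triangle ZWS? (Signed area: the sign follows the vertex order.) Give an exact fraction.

Assign Z = (0, 0), W = (1, 0), G = (0, 1), R = (-1, -2) — the answer is frame-independent, so this choice is without loss of generality.
1. C is the centroid of triangle GWZ ⇒ C = (1/3, 1/3)
2. S is the centroid of triangle RWC ⇒ S = (1/9, -5/9)
2·[SGW] = -13/9, 2·[ZWS] = -5/9
[SGW]:[ZWS] = -13/9:-5/9 = 13/5

[SGW]:[ZWS] = 13/5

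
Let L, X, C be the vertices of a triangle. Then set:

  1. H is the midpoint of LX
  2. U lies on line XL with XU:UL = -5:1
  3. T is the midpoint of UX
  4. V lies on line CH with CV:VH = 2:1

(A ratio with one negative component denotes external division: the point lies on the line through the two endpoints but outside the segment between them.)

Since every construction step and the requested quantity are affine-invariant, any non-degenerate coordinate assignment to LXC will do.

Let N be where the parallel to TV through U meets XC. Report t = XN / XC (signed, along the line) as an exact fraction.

t = 10/7

Work in coordinates with L = (0, 0), X = (1, 0), C = (0, 1).
1. H is the midpoint of LX ⇒ H = (1/2, 0)
2. U lies on line XL with XU:UL = -5:1 ⇒ U = (-1/4, 0)
3. T is the midpoint of UX ⇒ T = (3/8, 0)
4. V lies on line CH with CV:VH = 2:1 ⇒ V = (1/3, 1/3)
through U parallel to TV: direction (-1/24, 1/3); meets XC at N = (-3/7, 10/7)
N = X + t·(C−X) with t = 10/7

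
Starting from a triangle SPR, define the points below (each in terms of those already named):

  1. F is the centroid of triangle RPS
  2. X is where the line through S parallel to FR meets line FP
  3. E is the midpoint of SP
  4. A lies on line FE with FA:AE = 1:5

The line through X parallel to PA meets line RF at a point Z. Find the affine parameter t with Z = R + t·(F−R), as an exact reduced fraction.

t = 11/12

Assign S = (0, 0), P = (1, 0), R = (0, 1) — the answer is frame-independent, so this choice is without loss of generality.
1. F is the centroid of triangle RPS ⇒ F = (1/3, 1/3)
2. X is where the line through S parallel to FR meets line FP ⇒ X = (-1/3, 2/3)
3. E is the midpoint of SP ⇒ E = (1/2, 0)
4. A lies on line FE with FA:AE = 1:5 ⇒ A = (13/36, 5/18)
through X parallel to PA: direction (-23/36, 5/18); meets RF at Z = (11/36, 7/18)
Z = R + t·(F−R) with t = 11/12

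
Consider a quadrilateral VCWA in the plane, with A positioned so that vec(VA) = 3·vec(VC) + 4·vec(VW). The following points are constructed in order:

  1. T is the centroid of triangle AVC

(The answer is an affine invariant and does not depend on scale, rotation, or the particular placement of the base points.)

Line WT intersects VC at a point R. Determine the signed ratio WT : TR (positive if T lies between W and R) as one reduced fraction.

WT:TR = -1/4

Assign V = (0, 0), C = (1, 0), W = (0, 1), A = (3, 4) — the answer is frame-independent, so this choice is without loss of generality.
1. T is the centroid of triangle AVC ⇒ T = (4/3, 4/3)
line WT meets VC at R = (-4, 0)
T = W + t·(R−W) with t = -1/3, so WT:TR = -1/3:4/3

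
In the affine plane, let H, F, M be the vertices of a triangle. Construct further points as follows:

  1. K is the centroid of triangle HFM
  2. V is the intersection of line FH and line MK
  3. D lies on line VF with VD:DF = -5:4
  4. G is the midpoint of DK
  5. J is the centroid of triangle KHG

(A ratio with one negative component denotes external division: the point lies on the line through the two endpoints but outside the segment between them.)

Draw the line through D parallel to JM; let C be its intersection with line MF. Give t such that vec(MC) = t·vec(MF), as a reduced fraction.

Work in coordinates with H = (0, 0), F = (1, 0), M = (0, 1).
1. K is the centroid of triangle HFM ⇒ K = (1/3, 1/3)
2. V is the intersection of line FH and line MK ⇒ V = (1/2, 0)
3. D lies on line VF with VD:DF = -5:4 ⇒ D = (3, 0)
4. G is the midpoint of DK ⇒ G = (5/3, 1/6)
5. J is the centroid of triangle KHG ⇒ J = (2/3, 1/6)
through D parallel to JM: direction (-2/3, 5/6); meets MF at C = (11, -10)
C = M + t·(F−M) with t = 11

t = 11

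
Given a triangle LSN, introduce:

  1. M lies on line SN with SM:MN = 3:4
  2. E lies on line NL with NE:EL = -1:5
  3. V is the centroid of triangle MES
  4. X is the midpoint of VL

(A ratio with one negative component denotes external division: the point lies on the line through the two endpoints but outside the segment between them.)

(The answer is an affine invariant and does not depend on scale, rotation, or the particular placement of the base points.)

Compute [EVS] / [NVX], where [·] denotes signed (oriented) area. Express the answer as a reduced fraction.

[EVS]:[NVX] = -3/22

Assign L = (0, 0), S = (1, 0), N = (0, 1) — the answer is frame-independent, so this choice is without loss of generality.
1. M lies on line SN with SM:MN = 3:4 ⇒ M = (4/7, 3/7)
2. E lies on line NL with NE:EL = -1:5 ⇒ E = (0, 5/4)
3. V is the centroid of triangle MES ⇒ V = (11/21, 47/84)
4. X is the midpoint of VL ⇒ X = (11/42, 47/168)
2·[EVS] = 1/28, 2·[NVX] = -11/42
[EVS]:[NVX] = 1/28:-11/42 = -3/22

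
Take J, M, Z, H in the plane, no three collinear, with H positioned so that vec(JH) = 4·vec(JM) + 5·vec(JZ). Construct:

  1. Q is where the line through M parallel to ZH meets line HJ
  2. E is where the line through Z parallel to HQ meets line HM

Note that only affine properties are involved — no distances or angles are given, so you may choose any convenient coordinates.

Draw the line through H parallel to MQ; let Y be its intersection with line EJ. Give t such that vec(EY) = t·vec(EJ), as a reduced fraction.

t = 8/13

Set J = (0, 0), M = (1, 0), Z = (0, 1), H = (4, 5); any affine frame gives the same invariant.
1. Q is where the line through M parallel to ZH meets line HJ ⇒ Q = (-4, -5)
2. E is where the line through Z parallel to HQ meets line HM ⇒ E = (32/5, 9)
through H parallel to MQ: direction (-5, -5); meets EJ at Y = (32/13, 45/13)
Y = E + t·(J−E) with t = 8/13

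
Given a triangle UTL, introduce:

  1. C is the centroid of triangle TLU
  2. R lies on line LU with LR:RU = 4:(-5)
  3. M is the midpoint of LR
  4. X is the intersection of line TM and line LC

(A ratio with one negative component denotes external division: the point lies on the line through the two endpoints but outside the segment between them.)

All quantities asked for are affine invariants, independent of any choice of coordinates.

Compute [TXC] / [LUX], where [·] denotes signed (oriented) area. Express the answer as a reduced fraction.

[TXC]:[LUX] = -5/6

Set U = (0, 0), T = (1, 0), L = (0, 1); any affine frame gives the same invariant.
1. C is the centroid of triangle TLU ⇒ C = (1/3, 1/3)
2. R lies on line LU with LR:RU = 4:(-5) ⇒ R = (0, 5)
3. M is the midpoint of LR ⇒ M = (0, 3)
4. X is the intersection of line TM and line LC ⇒ X = (2, -3)
2·[TXC] = -5/3, 2·[LUX] = 2
[TXC]:[LUX] = -5/3:2 = -5/6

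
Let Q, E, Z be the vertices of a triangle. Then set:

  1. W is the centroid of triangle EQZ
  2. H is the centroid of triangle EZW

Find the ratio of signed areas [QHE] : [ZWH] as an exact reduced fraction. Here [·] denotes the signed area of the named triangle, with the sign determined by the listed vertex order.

Choose coordinates Q = (0, 0), E = (1, 0), Z = (0, 1).
1. W is the centroid of triangle EQZ ⇒ W = (1/3, 1/3)
2. H is the centroid of triangle EZW ⇒ H = (4/9, 4/9)
2·[QHE] = -4/9, 2·[ZWH] = 1/9
[QHE]:[ZWH] = -4/9:1/9 = -4

[QHE]:[ZWH] = -4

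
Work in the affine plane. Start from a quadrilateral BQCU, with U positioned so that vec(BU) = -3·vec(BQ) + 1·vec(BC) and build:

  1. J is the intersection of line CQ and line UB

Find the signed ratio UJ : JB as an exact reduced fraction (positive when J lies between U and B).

UJ:JB = -3

Assign B = (0, 0), Q = (1, 0), C = (0, 1), U = (-3, 1) — the answer is frame-independent, so this choice is without loss of generality.
1. J is the intersection of line CQ and line UB ⇒ J = (3/2, -1/2)
J = U + t·(B−U) with t = 3/2, so UJ:JB = t:(1−t) = 3/2:-1/2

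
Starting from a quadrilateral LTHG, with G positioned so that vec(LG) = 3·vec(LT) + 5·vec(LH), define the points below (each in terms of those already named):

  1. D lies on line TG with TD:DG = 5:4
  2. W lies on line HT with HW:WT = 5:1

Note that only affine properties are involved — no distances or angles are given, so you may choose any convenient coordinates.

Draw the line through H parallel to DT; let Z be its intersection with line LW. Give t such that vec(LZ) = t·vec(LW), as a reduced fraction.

Work in coordinates with L = (0, 0), T = (1, 0), H = (0, 1), G = (3, 5).
1. D lies on line TG with TD:DG = 5:4 ⇒ D = (19/9, 25/9)
2. W lies on line HT with HW:WT = 5:1 ⇒ W = (5/6, 1/6)
through H parallel to DT: direction (-10/9, -25/9); meets LW at Z = (-10/23, -2/23)
Z = L + t·(W−L) with t = -12/23

t = -12/23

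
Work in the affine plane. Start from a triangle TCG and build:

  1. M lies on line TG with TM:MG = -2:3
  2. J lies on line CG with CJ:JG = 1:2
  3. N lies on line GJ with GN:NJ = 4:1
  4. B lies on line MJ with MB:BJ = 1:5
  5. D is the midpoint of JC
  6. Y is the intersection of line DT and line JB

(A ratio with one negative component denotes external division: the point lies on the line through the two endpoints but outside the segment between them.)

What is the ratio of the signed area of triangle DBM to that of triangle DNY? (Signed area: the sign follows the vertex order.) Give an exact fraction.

Assign T = (0, 0), C = (1, 0), G = (0, 1) — the answer is frame-independent, so this choice is without loss of generality.
1. M lies on line TG with TM:MG = -2:3 ⇒ M = (0, -2)
2. J lies on line CG with CJ:JG = 1:2 ⇒ J = (2/3, 1/3)
3. N lies on line GJ with GN:NJ = 4:1 ⇒ N = (8/15, 7/15)
4. B lies on line MJ with MB:BJ = 1:5 ⇒ B = (1/9, -29/18)
5. D is the midpoint of JC ⇒ D = (5/6, 1/6)
6. Y is the intersection of line DT and line JB ⇒ Y = (20/33, 4/33)
2·[DBM] = 1/12, 2·[DNY] = 9/110
[DBM]:[DNY] = 1/12:9/110 = 55/54

[DBM]:[DNY] = 55/54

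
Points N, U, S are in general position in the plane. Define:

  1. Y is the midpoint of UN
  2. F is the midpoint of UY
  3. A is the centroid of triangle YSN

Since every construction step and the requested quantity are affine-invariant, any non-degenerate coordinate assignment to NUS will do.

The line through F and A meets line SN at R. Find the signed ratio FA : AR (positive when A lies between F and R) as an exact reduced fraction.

Assign N = (0, 0), U = (1, 0), S = (0, 1) — the answer is frame-independent, so this choice is without loss of generality.
1. Y is the midpoint of UN ⇒ Y = (1/2, 0)
2. F is the midpoint of UY ⇒ F = (3/4, 0)
3. A is the centroid of triangle YSN ⇒ A = (1/6, 1/3)
line FA meets SN at R = (0, 3/7)
A = F + t·(R−F) with t = 7/9, so FA:AR = 7/9:2/9

FA:AR = 7/2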